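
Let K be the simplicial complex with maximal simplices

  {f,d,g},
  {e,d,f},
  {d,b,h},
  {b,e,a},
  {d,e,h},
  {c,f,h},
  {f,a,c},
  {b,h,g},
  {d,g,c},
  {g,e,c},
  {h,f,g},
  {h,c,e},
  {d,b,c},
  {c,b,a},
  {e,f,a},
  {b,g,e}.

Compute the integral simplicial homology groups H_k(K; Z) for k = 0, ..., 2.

H_0 ≅ Z,  H_1 ≅ Z^2,  H_2 ≅ Z.

Order the vertices as a < b < c < d < e < f < g < h. Listing each simplex with vertices in this order, K has dimension 2 with simplices:

  0-simplices (8): a, b, c, d, e, f, g, h
  1-simplices (24): ab, ac, ae, af, bc, bd, be, bg, bh, cd, ce, cf, cg, ch, de, df, dg, dh, ef, eg, eh, fg, fh, gh
  2-simplices (16): abc, abe, acf, aef, bcd, bdh, beg, bgh, cdg, ceg, ceh, cfh, def, deh, dfg, fgh

so the chain groups are C_0 ≅ Z^8, C_1 ≅ Z^24, C_2 ≅ Z^16.

The boundary map ∂_1: C_1 → C_0 is given by ∂[p,q] = [q] − [p]. For instance
  ∂be = e − b.
As a 8×24 matrix over Z this has rank 7, with invariant factors (1,1,1,1,1,1,1).

∂_2: C_2 → C_1 sends each 2-simplex [p,q,r] to [q,r] − [p,r] + [p,q]. For instance
  ∂acf = cf − af + ac,
  ∂cdg = dg − cg + cd.
The 24×16 boundary matrix has rank 15 and Smith normal form diag(1,1,1,1,1,1,1,1,1,1,1,1,1,1,1).

From H_k ≅ ker(∂_k) / im(∂_{k+1}) we obtain:

  H_0: rank C_0 − rank ∂_1 = 8 − 7 = 1, and the invariant factors of ∂_1 are all 1, so H_0 = Z.
  H_1: rank ker ∂_1 − rank ∂_2 = (24 − 7) − 15 = 2, and the invariant factors of ∂_2 are all 1, so H_1 = Z^2.
  H_2: rank ker ∂_2 − rank ∂_3 = (16 − 15) − 0 = 1, and there is no ∂_3, so H_2 = Z.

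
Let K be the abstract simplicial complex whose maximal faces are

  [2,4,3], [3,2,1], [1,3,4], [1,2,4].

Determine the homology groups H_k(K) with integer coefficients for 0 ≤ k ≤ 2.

H_0 ≅ Z,  H_1 = 0,  H_2 ≅ Z.

Take the total order 1 < 2 < 3 < 4 on the vertex set. Then K (dimension 2) consists of the simplices:

  0-simplices (4): [1], [2], [3], [4]
  1-simplices (6): [1,2], [1,3], [1,4], [2,3], [2,4], [3,4]
  2-simplices (4): [1,2,3], [1,2,4], [1,3,4], [2,3,4]

so the chain groups are C_0 ≅ Z^4, C_1 ≅ Z^6, C_2 ≅ Z^4.

Boundary ∂_1: C_1 → C_0 is given by ∂[p,q] = [q] − [p].
The resulting 4×6 matrix has rank 3, and its Smith normal form has invariant factors (1,1,1).

∂_2: C_2 → C_1 maps a triangle to the signed sum of its edges. For instance
  ∂[1,3,4] = [3,4] − [1,4] + [1,3],
  ∂[2,3,4] = [3,4] − [2,4] + [2,3].
The resulting 6×4 matrix has rank 3, and its Smith normal form has invariant factors (1,1,1).

Computing H_k = (kernel of ∂_k) / (image of ∂_{k+1}):

  H_0: rank C_0 − rank ∂_1 = 4 − 3 = 1, and the invariant factors of ∂_1 are all 1, so H_0 = Z.
  H_1: rank ker ∂_1 − rank ∂_2 = (6 − 3) − 3 = 0, and the invariant factors of ∂_2 are all 1, so H_1 = 0.
  H_2: rank ker ∂_2 − rank ∂_3 = (4 − 3) − 0 = 1, and there is no ∂_3, so H_2 = Z.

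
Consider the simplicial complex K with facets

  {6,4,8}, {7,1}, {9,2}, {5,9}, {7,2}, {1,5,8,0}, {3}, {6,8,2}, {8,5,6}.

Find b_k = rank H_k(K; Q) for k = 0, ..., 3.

b_0 = 2, b_1 = 2, b_2 = 0, b_3 = 0.

We work with the vertex ordering 0 < 1 < 2 < 3 < 4 < 5 < 6 < 7 < 8 < 9. The simplices of K, each written with vertices in increasing order, are:

  0-simplices (10): [0], [1], [2], [3], [4], [5], [6], [7], [8], [9]
  1-simplices (16): [0,1], [0,5], [0,8], [1,5], [1,7], [1,8], [2,6], [2,7], [2,8], [2,9], [4,6], [4,8], [5,6], [5,8], [5,9], [6,8]
  2-simplices (7): [0,1,5], [0,1,8], [0,5,8], [1,5,8], [2,6,8], [4,6,8], [5,6,8]
  3-simplices (1): [0,1,5,8]

Hence C_0 ≅ Z^10, C_1 ≅ Z^16, C_2 ≅ Z^7, C_3 ≅ Z^1.

∂_1: C_1 → C_0 is given by ∂[p,q] = [q] − [p]. For instance
  ∂[2,9] = [9] − [2].
As a 10×16 matrix over Z this has rank 8, with invariant factors (1,1,1,1,1,1,1,1).

Boundary ∂_2: C_2 → C_1 sends each 2-simplex [p,q,r] to [q,r] − [p,r] + [p,q]. For instance
  ∂[0,5,8] = [5,8] − [0,8] + [0,5],
  ∂[5,6,8] = [6,8] − [5,8] + [5,6].
As a 16×7 matrix over Z this has rank 6, with invariant factors (1,1,1,1,1,1).

The boundary map ∂_3: C_3 → C_2 sends each 3-simplex σ to the alternating sum Σ_i (−1)^i (σ with its i-th vertex removed). For instance
  ∂[0,1,5,8] = [1,5,8] − [0,5,8] + [0,1,8] − [0,1,5].
The 7×1 boundary matrix has rank 1 and Smith normal form diag(1).

Computing H_k = (kernel of ∂_k) / (image of ∂_{k+1}):

  H_0: rank C_0 − rank ∂_1 = 10 − 8 = 2, and the invariant factors of ∂_1 are all 1, so H_0 = Z^2.
  H_1: rank ker ∂_1 − rank ∂_2 = (16 − 8) − 6 = 2, and the invariant factors of ∂_2 are all 1, so H_1 = Z^2.
  H_2: rank ker ∂_2 − rank ∂_3 = (7 − 6) − 1 = 0, and the invariant factors of ∂_3 are all 1, so H_2 = 0.
  H_3: rank ker ∂_3 − rank ∂_4 = (1 − 1) − 0 = 0, and there is no ∂_4, so H_3 = 0.

Hence the Betti numbers are b_0 = 2, b_1 = 2, b_2 = 0, b_3 = 0.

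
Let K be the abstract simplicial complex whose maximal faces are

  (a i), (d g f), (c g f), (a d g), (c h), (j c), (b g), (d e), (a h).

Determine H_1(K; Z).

Order the vertices as a < b < c < d < e < f < g < h < i < j. Listing each simplex with vertices in this order, K has dimension 2 with simplices:

  0-simplices (10): a, b, c, d, e, f, g, h, i, j
  1-simplices (13): ad, ag, ah, ai, bg, cf, cg, ch, cj, de, df, dg, fg
  2-simplices (3): adg, cfg, dfg

giving chain groups C_0 ≅ Z^10, C_1 ≅ Z^13, C_2 ≅ Z^3.

∂_1: C_1 → C_0 sends each edge [p,q] (with p < q) to q − p. For instance
  ∂cj = j − c.
As a 10×13 matrix over Z this has rank 9, with invariant factors (1,1,1,1,1,1,1,1,1).

Boundary ∂_2: C_2 → C_1 acts by ∂[p,q,r] = [q,r] − [p,r] + [p,q]. For instance
  ∂cfg = fg − cg + cf,
  ∂dfg = fg − dg + df.
The 13×3 boundary matrix has rank 3 and Smith normal form diag(1,1,1).

Computing H_k = (kernel of ∂_k) / (image of ∂_{k+1}):

  H_1: rank ker ∂_1 − rank ∂_2 = (13 − 9) − 3 = 1, and the invariant factors of ∂_2 are all 1, so H_1 ≅ Z.

H_1 ≅ Z.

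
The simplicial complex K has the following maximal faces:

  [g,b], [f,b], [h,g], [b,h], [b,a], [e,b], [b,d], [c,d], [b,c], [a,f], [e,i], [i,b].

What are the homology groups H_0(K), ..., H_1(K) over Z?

Take the total order a < b < c < d < e < f < g < h < i on the vertex set. Then K (dimension 1) consists of the simplices:

  0-simplices (9): a, b, c, d, e, f, g, h, i
  1-simplices (12): ab, af, bc, bd, be, bf, bg, bh, bi, cd, ei, gh

so the chain groups are C_0 ≅ Z^9, C_1 ≅ Z^12.

The boundary map ∂_1: C_1 → C_0 is given by ∂[p,q] = [q] − [p]. For instance
  ∂be = e − b.
This gives a 9×12 integer matrix of rank 8; reducing to Smith normal form yields diagonal entries (1,1,1,1,1,1,1,1).

Now H_k = ker ∂_k / im ∂_{k+1}, so:

  H_0: rank C_0 − rank ∂_1 = 9 − 8 = 1, and the invariant factors of ∂_1 are all 1, so H_0 = Z.
  H_1: rank ker ∂_1 − rank ∂_2 = (12 − 8) − 0 = 4, and there is no ∂_2, so H_1 = Z^4.

As a check, the Euler characteristic is 9 − 12 = -3, which agrees with 1 − 4 = -3.

H_0 = Z,  H_1 = Z^4.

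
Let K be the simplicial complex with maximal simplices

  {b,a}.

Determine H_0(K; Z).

K has 2 vertices, 1 edge.
rank ∂_0 = 0, rank ∂_1 = 1 ⇒ b_0 = 2 − 0 − 1 = 1; all invariant factors of ∂_1 are 1 so no torsion. So H_0 = Z.

H_0 = Z.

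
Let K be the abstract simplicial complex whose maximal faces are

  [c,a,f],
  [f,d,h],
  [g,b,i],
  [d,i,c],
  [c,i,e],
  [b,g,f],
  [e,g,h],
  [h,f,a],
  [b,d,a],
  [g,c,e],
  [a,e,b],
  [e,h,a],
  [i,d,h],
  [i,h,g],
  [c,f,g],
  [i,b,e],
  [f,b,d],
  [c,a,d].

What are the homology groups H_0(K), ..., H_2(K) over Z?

H_0 ≅ Z,  H_1 ≅ Z ⊕ Z/2,  H_2 = 0.

Order the vertices as a < b < c < d < e < f < g < h < i. Listing each simplex with vertices in this order, K has dimension 2 with simplices:

  0-simplices (9): a, b, c, d, e, f, g, h, i
  1-simplices (27): ab, ac, ad, ae, af, ah, bd, be, bf, bg, bi, cd, ce, cf, cg, ci, df, dh, di, eg, eh, ei, fg, fh, gh, gi, hi
  2-simplices (18): abd, abe, acd, acf, aeh, afh, bdf, bei, bfg, bgi, cdi, ceg, cei, cfg, dfh, dhi, egh, ghi

Hence C_0 ≅ Z^9, C_1 ≅ Z^27, C_2 ≅ Z^18.

∂_1: C_1 → C_0 sends each edge [p,q] (with p < q) to q − p.
The 9×27 boundary matrix has rank 8 and Smith normal form diag(1,1,1,1,1,1,1,1).

∂_2: C_2 → C_1 acts by ∂[p,q,r] = [q,r] − [p,r] + [p,q]. For instance
  ∂abd = bd − ad + ab,
  ∂abe = be − ae + ab.
As a 27×18 matrix over Z this has rank 18, with invariant factors (1,1,1,1,1,1,1,1,1,1,1,1,1,1,1,1,1,2).

From H_k ≅ ker(∂_k) / im(∂_{k+1}) we obtain:

  H_0: rank C_0 − rank ∂_1 = 9 − 8 = 1, and the invariant factors of ∂_1 are all 1, so H_0 = Z.
  H_1: rank ker ∂_1 − rank ∂_2 = (27 − 8) − 18 = 1, and ∂_2 has invariant factor 2 > 1, so H_1 = Z ⊕ Z/2.
  H_2: rank ker ∂_2 − rank ∂_3 = (18 − 18) − 0 = 0, and there is no ∂_3, so H_2 = 0.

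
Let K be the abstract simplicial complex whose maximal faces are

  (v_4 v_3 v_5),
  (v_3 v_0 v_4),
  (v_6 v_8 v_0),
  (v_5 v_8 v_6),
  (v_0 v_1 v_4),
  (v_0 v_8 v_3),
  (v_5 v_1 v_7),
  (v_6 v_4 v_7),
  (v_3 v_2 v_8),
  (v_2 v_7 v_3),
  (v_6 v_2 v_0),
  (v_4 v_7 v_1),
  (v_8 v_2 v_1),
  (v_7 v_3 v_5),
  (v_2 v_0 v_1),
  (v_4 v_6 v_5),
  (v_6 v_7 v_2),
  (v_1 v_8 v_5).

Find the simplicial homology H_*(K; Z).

H_0 ≅ Z,  H_1 ≅ Z ⊕ Z/2Z,  H_2 = 0.

K has 9 vertices, 27 edges, 18 triangles.
rank ∂_0 = 0, rank ∂_1 = 8 ⇒ b_0 = 9 − 0 − 8 = 1; all invariant factors of ∂_1 are 1 so no torsion. So H_0 = Z.
rank ∂_1 = 8, rank ∂_2 = 18 ⇒ b_1 = 27 − 8 − 18 = 1; ∂_2 has invariant factor(s) [2] giving torsion. So H_1 = Z ⊕ Z/2Z.
rank ∂_2 = 18, rank ∂_3 = 0 ⇒ b_2 = 18 − 18 − 0 = 0. So H_2 = 0.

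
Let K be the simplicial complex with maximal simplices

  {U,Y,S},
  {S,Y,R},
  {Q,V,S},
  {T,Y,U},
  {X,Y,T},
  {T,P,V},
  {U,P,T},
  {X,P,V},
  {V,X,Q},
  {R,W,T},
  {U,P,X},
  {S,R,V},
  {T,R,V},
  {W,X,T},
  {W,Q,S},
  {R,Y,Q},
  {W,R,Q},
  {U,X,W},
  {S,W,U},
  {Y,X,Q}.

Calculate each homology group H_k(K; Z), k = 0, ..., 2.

H_0 = Z,  H_1 = Z × Z/2,  H_2 = 0.

We work with the vertex ordering P < Q < R < S < T < U < V < W < X < Y. The simplices of K, each written with vertices in increasing order, are:

  0-simplices (10): P, Q, R, S, T, U, V, W, X, Y
  1-simplices (30): PT, PU, PV, PX, QR, QS, QV, QW, QX, QY, RS, RT, RV, RW, RY, SU, SV, SW, SY, TU, TV, TW, TX, TY, UW, UX, UY, VX, WX, XY
  2-simplices (20): PTU, PTV, PUX, PVX, QRW, QRY, QSV, QSW, QVX, QXY, RSV, RSY, RTV, RTW, SUW, SUY, TUY, TWX, TXY, UWX

giving chain groups C_0 ≅ Z^10, C_1 ≅ Z^30, C_2 ≅ Z^20.

The boundary map ∂_1: C_1 → C_0 sends each edge [p,q] (with p < q) to q − p. For instance
  ∂WX = X − W.
The 10×30 boundary matrix has rank 9 and Smith normal form diag(1,1,1,1,1,1,1,1,1).

∂_2: C_2 → C_1 acts by ∂[p,q,r] = [q,r] − [p,r] + [p,q]. For instance
  ∂PVX = VX − PX + PV,
  ∂PTU = TU − PU + PT.
The 30×20 boundary matrix has rank 20 and Smith normal form diag(1,1,1,1,1,1,1,1,1,1,1,1,1,1,1,1,1,1,1,2).

Reading off H_k = ker ∂_k / im ∂_{k+1}:

  H_0: rank C_0 − rank ∂_1 = 10 − 9 = 1, and the invariant factors of ∂_1 are all 1, so H_0 = Z.
  H_1: rank ker ∂_1 − rank ∂_2 = (30 − 9) − 20 = 1, and ∂_2 has invariant factor 2 > 1, so H_1 = Z × Z/2.
  H_2: rank ker ∂_2 − rank ∂_3 = (20 − 20) − 0 = 0, and there is no ∂_3, so H_2 = 0.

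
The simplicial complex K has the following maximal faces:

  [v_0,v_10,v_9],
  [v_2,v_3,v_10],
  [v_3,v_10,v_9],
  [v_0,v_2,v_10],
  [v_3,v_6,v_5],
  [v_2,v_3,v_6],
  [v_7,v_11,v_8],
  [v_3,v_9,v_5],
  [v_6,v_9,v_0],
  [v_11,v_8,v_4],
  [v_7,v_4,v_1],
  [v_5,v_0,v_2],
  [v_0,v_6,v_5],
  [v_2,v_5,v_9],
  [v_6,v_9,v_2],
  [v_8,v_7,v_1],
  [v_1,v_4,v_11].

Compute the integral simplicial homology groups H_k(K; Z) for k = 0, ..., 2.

Order the vertices as v_0 < v_1 < v_2 < v_3 < v_4 < v_5 < v_6 < v_7 < v_8 < v_9 < v_10 < v_11. Listing each simplex with vertices in this order, K has dimension 2 with simplices:

  0-simplices (12): [v_0], [v_1], [v_2], [v_3], [v_4], [v_5], [v_6], [v_7], [v_8], [v_9], [v_10], [v_11]
  1-simplices (28): (28 of them)
  2-simplices (17): (17 of them)

Hence C_0 ≅ Z^12, C_1 ≅ Z^28, C_2 ≅ Z^17.

∂_1: C_1 → C_0 maps an edge to its endpoints' difference, ∂[p,q] = q − p.
The 12×28 boundary matrix has rank 10 and Smith normal form diag(1,1,1,1,1,1,1,1,1,1).

∂_2: C_2 → C_1 acts by ∂[p,q,r] = [q,r] − [p,r] + [p,q]. For instance
  ∂[v_2,v_3,v_10] = [v_3,v_10] − [v_2,v_10] + [v_2,v_3],
  ∂[v_0,v_2,v_10] = [v_2,v_10] − [v_0,v_10] + [v_0,v_2].
The resulting 28×17 matrix has rank 17, and its Smith normal form has invariant factors (1,1,1,1,1,1,1,1,1,1,1,1,1,1,1,1,2).

Now H_k = ker ∂_k / im ∂_{k+1}, so:

  H_0: rank C_0 − rank ∂_1 = 12 − 10 = 2, and the invariant factors of ∂_1 are all 1, so H_0 ≅ Z^2.
  H_1: rank ker ∂_1 − rank ∂_2 = (28 − 10) − 17 = 1, and ∂_2 has invariant factor 2 > 1, so H_1 ≅ Z ⊕ Z/2Z.
  H_2: rank ker ∂_2 − rank ∂_3 = (17 − 17) − 0 = 0, and there is no ∂_3, so H_2 ≅ 0.

H_0 = Z^2,  H_1 = Z ⊕ Z/2Z,  H_2 = 0.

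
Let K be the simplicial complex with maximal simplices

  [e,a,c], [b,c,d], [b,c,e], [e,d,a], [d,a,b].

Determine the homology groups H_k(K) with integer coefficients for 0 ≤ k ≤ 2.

We work with the vertex ordering a < b < c < d < e. The simplices of K, each written with vertices in increasing order, are:

  0-simplices (5): a, b, c, d, e
  1-simplices (10): ab, ac, ad, ae, bc, bd, be, cd, ce, de
  2-simplices (5): abd, ace, ade, bcd, bce

so the chain groups are C_0 ≅ Z^5, C_1 ≅ Z^10, C_2 ≅ Z^5.

∂_1: C_1 → C_0 sends each edge [p,q] (with p < q) to q − p. For instance
  ∂bc = c − b.
The 5×10 boundary matrix has rank 4 and Smith normal form diag(1,1,1,1).

∂_2: C_2 → C_1 acts by ∂[p,q,r] = [q,r] − [p,r] + [p,q]. For instance
  ∂bce = ce − be + bc,
  ∂ade = de − ae + ad.
The 10×5 boundary matrix has rank 5 and Smith normal form diag(1,1,1,1,1).

Computing H_k = (kernel of ∂_k) / (image of ∂_{k+1}):

  H_0: rank C_0 − rank ∂_1 = 5 − 4 = 1, and the invariant factors of ∂_1 are all 1, so H_0 = Z.
  H_1: rank ker ∂_1 − rank ∂_2 = (10 − 4) − 5 = 1, and the invariant factors of ∂_2 are all 1, so H_1 = Z.
  H_2: rank ker ∂_2 − rank ∂_3 = (5 − 5) − 0 = 0, and there is no ∂_3, so H_2 = 0.

(K is a triangulation of the Möbius band.)

H_0 = Z,  H_1 = Z,  H_2 = 0.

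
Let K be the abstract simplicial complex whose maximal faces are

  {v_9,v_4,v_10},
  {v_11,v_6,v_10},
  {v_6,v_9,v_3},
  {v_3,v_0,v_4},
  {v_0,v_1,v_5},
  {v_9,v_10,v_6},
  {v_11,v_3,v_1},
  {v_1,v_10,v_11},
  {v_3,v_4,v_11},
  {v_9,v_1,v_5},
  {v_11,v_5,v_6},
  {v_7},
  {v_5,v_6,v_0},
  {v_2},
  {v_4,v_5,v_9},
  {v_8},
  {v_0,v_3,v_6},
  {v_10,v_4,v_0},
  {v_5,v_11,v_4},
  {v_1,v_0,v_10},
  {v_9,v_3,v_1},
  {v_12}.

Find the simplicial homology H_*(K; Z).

We work with the vertex ordering v_0 < v_1 < v_2 < v_3 < v_4 < v_5 < v_6 < v_7 < v_8 < v_9 < v_10 < v_11 < v_12. The simplices of K, each written with vertices in increasing order, are:

  0-simplices (13): [v_0], [v_1], [v_2], [v_3], [v_4], [v_5], [v_6], [v_7], [v_8], [v_9], [v_10], [v_11], [v_12]
  1-simplices (27): (27 of them)
  2-simplices (18): (18 of them)

so the chain groups are C_0 ≅ Z^13, C_1 ≅ Z^27, C_2 ≅ Z^18.

∂_1: C_1 → C_0 is given by ∂[p,q] = [q] − [p].
The resulting 13×27 matrix has rank 8, and its Smith normal form has invariant factors (1,1,1,1,1,1,1,1).

The boundary map ∂_2: C_2 → C_1 acts by ∂[p,q,r] = [q,r] − [p,r] + [p,q]. For instance
  ∂[v_4,v_9,v_10] = [v_9,v_10] − [v_4,v_10] + [v_4,v_9],
  ∂[v_4,v_5,v_11] = [v_5,v_11] − [v_4,v_11] + [v_4,v_5].
This gives a 27×18 integer matrix of rank 17; reducing to Smith normal form yields diagonal entries (1,1,1,1,1,1,1,1,1,1,1,1,1,1,1,1,1).

Computing H_k = (kernel of ∂_k) / (image of ∂_{k+1}):

  H_0: rank C_0 − rank ∂_1 = 13 − 8 = 5, and the invariant factors of ∂_1 are all 1, so H_0 = Z^5.
  H_1: rank ker ∂_1 − rank ∂_2 = (27 − 8) − 17 = 2, and the invariant factors of ∂_2 are all 1, so H_1 = Z^2.
  H_2: rank ker ∂_2 − rank ∂_3 = (18 − 17) − 0 = 1, and there is no ∂_3, so H_2 = Z.

As a check, the Euler characteristic is 13 − 27 + 18 = 4, which agrees with 5 − 2 + 1 = 4.

H_0 = Z^5,  H_1 = Z^2,  H_2 = Z.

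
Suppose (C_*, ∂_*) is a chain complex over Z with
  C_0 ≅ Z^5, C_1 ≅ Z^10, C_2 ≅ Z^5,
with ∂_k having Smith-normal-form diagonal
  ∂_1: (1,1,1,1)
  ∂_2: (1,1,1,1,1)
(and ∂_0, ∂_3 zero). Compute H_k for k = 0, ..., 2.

H_0 ≅ Z,  H_1 ≅ Z,  H_2 = 0.

H_0: b_0 = 5 − 0 − 4 = 1; torsion from ∂_1 factors > 1: none. So H_0 ≅ Z.
H_1: b_1 = 10 − 4 − 5 = 1; torsion from ∂_2 factors > 1: none. So H_1 ≅ Z.
H_2: b_2 = 5 − 5 − 0 = 0; torsion from ∂_3 factors > 1: none. So H_2 ≅ 0.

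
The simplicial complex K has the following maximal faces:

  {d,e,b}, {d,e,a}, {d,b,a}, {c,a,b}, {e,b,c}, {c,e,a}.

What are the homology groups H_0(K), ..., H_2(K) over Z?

H_0 ≅ Z,  H_1 = 0,  H_2 ≅ Z.

Order the vertices as a < b < c < d < e. Listing each simplex with vertices in this order, K has dimension 2 with simplices:

  0-simplices (5): a, b, c, d, e
  1-simplices (9): ab, ac, ad, ae, bc, bd, be, ce, de
  2-simplices (6): abc, abd, ace, ade, bce, bde

so the chain groups are C_0 ≅ Z^5, C_1 ≅ Z^9, C_2 ≅ Z^6.

∂_1: C_1 → C_0 is given by ∂[p,q] = [q] − [p]. For instance
  ∂ce = e − c.
This gives a 5×9 integer matrix of rank 4; reducing to Smith normal form yields diagonal entries (1,1,1,1).

The boundary map ∂_2: C_2 → C_1 maps a triangle to the signed sum of its edges. For instance
  ∂abd = bd − ad + ab,
  ∂ade = de − ae + ad.
The resulting 9×6 matrix has rank 5, and its Smith normal form has invariant factors (1,1,1,1,1).

Now H_k = ker ∂_k / im ∂_{k+1}, so:

  H_0: rank C_0 − rank ∂_1 = 5 − 4 = 1, and the invariant factors of ∂_1 are all 1, so H_0 ≅ Z.
  H_1: rank ker ∂_1 − rank ∂_2 = (9 − 4) − 5 = 0, and the invariant factors of ∂_2 are all 1, so H_1 ≅ 0.
  H_2: rank ker ∂_2 − rank ∂_3 = (6 − 5) − 0 = 1, and there is no ∂_3, so H_2 ≅ Z.

As a check, the Euler characteristic is 5 − 9 + 6 = 2, which agrees with 1 − 0 + 1 = 2.
(K is a triangulation of the 2-sphere S^2.)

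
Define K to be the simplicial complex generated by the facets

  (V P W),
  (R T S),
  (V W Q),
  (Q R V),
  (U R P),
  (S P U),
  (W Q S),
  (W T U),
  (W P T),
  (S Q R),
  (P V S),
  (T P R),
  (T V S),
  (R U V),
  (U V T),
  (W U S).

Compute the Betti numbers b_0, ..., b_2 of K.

Take the total order P < Q < R < S < T < U < V < W on the vertex set. Then K (dimension 2) consists of the simplices:

  0-simplices (8): P, Q, R, S, T, U, V, W
  1-simplices (24): PR, PS, PT, PU, PV, PW, QR, QS, QV, QW, RS, RT, RU, RV, ST, SU, SV, SW, TU, TV, TW, UV, UW, VW
  2-simplices (16): PRT, PRU, PSU, PSV, PTW, PVW, QRS, QRV, QSW, QVW, RST, RUV, STV, SUW, TUV, TUW

Hence C_0 ≅ Z^8, C_1 ≅ Z^24, C_2 ≅ Z^16.

The boundary map ∂_1: C_1 → C_0 maps an edge to its endpoints' difference, ∂[p,q] = q − p.
The resulting 8×24 matrix has rank 7, and its Smith normal form has invariant factors (1,1,1,1,1,1,1).

The boundary map ∂_2: C_2 → C_1 maps a triangle to the signed sum of its edges. For instance
  ∂QSW = SW − QW + QS,
  ∂STV = TV − SV + ST.
The 24×16 boundary matrix has rank 15 and Smith normal form diag(1,1,1,1,1,1,1,1,1,1,1,1,1,1,1).

Now H_k = ker ∂_k / im ∂_{k+1}, so:

  H_0: rank C_0 − rank ∂_1 = 8 − 7 = 1, and the invariant factors of ∂_1 are all 1, so H_0 ≅ Z.
  H_1: rank ker ∂_1 − rank ∂_2 = (24 − 7) − 15 = 2, and the invariant factors of ∂_2 are all 1, so H_1 ≅ Z^2.
  H_2: rank ker ∂_2 − rank ∂_3 = (16 − 15) − 0 = 1, and there is no ∂_3, so H_2 ≅ Z.

Hence the Betti numbers are b_0 = 1, b_1 = 2, b_2 = 1.

b_0 = 1, b_1 = 2, b_2 = 1.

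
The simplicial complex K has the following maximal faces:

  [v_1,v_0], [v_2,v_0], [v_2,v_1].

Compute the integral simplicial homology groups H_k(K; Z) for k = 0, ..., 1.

H_0 = Z,  H_1 = Z.

K has 3 vertices, 3 edges.
rank ∂_0 = 0, rank ∂_1 = 2 ⇒ b_0 = 3 − 0 − 2 = 1; all invariant factors of ∂_1 are 1 so no torsion. So H_0 ≅ Z.
rank ∂_1 = 2, rank ∂_2 = 0 ⇒ b_1 = 3 − 2 − 0 = 1. So H_1 ≅ Z.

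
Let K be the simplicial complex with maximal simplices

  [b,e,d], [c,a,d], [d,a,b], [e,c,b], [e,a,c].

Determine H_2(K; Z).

H_2 ≅ 0.

Take the total order a < b < c < d < e on the vertex set. Then K (dimension 2) consists of the simplices:

  0-simplices (5): a, b, c, d, e
  1-simplices (10): ab, ac, ad, ae, bc, bd, be, cd, ce, de
  2-simplices (5): abd, acd, ace, bce, bde

so the chain groups are C_0 ≅ Z^5, C_1 ≅ Z^10, C_2 ≅ Z^5.

Boundary ∂_1: C_1 → C_0 is given by ∂[p,q] = [q] − [p].
The 5×10 boundary matrix has rank 4 and Smith normal form diag(1,1,1,1).

∂_2: C_2 → C_1 sends each 2-simplex [p,q,r] to [q,r] − [p,r] + [p,q]. For instance
  ∂acd = cd − ad + ac,
  ∂bde = de − be + bd.
As a 10×5 matrix over Z this has rank 5, with invariant factors (1,1,1,1,1).

Reading off H_k = ker ∂_k / im ∂_{k+1}:

  H_2: rank ker ∂_2 − rank ∂_3 = (5 − 5) − 0 = 0, and there is no ∂_3, so H_2 ≅ 0.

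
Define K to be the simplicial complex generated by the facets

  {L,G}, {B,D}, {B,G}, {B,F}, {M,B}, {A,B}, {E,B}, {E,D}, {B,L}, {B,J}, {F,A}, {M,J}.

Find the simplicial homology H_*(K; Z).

We work with the vertex ordering A < B < D < E < F < G < J < L < M. The simplices of K, each written with vertices in increasing order, are:

  0-simplices (9): A, B, D, E, F, G, J, L, M
  1-simplices (12): AB, AF, BD, BE, BF, BG, BJ, BL, BM, DE, GL, JM

giving chain groups C_0 ≅ Z^9, C_1 ≅ Z^12.

Boundary ∂_1: C_1 → C_0 is given by ∂[p,q] = [q] − [p].
This gives a 9×12 integer matrix of rank 8; reducing to Smith normal form yields diagonal entries (1,1,1,1,1,1,1,1).

Reading off H_k = ker ∂_k / im ∂_{k+1}:

  H_0: rank C_0 − rank ∂_1 = 9 − 8 = 1, and the invariant factors of ∂_1 are all 1, so H_0 = Z.
  H_1: rank ker ∂_1 − rank ∂_2 = (12 − 8) − 0 = 4, and there is no ∂_2, so H_1 = Z^4.

As a check, the Euler characteristic is 9 − 12 = -3, which agrees with 1 − 4 = -3.

H_0 = Z,  H_1 = Z^4.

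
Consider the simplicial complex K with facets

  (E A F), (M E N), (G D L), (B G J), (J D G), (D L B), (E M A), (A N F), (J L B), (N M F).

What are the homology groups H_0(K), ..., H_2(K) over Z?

H_0 = Z^2,  H_1 = Z^2,  H_2 = 0.

We work with the vertex ordering A < B < D < E < F < G < J < L < M < N. The simplices of K, each written with vertices in increasing order, are:

  0-simplices (10): A, B, D, E, F, G, J, L, M, N
  1-simplices (20): AE, AF, AM, AN, BD, BG, BJ, BL, DG, DJ, DL, EF, EM, EN, FM, FN, GJ, GL, JL, MN
  2-simplices (10): AEF, AEM, AFN, BDL, BGJ, BJL, DGJ, DGL, EMN, FMN

giving chain groups C_0 ≅ Z^10, C_1 ≅ Z^20, C_2 ≅ Z^10.

∂_1: C_1 → C_0 maps an edge to its endpoints' difference, ∂[p,q] = q − p. For instance
  ∂EF = F − E.
The resulting 10×20 matrix has rank 8, and its Smith normal form has invariant factors (1,1,1,1,1,1,1,1).

Boundary ∂_2: C_2 → C_1 maps a triangle to the signed sum of its edges. For instance
  ∂BJL = JL − BL + BJ,
  ∂DGL = GL − DL + DG.
This gives a 20×10 integer matrix of rank 10; reducing to Smith normal form yields diagonal entries (1,1,1,1,1,1,1,1,1,1).

From H_k ≅ ker(∂_k) / im(∂_{k+1}) we obtain:

  H_0: rank C_0 − rank ∂_1 = 10 − 8 = 2, and the invariant factors of ∂_1 are all 1, so H_0 = Z^2.
  H_1: rank ker ∂_1 − rank ∂_2 = (20 − 8) − 10 = 2, and the invariant factors of ∂_2 are all 1, so H_1 = Z^2.
  H_2: rank ker ∂_2 − rank ∂_3 = (10 − 10) − 0 = 0, and there is no ∂_3, so H_2 = 0.

(K is a triangulation of the disjoint union of the Möbius band and the Möbius band.)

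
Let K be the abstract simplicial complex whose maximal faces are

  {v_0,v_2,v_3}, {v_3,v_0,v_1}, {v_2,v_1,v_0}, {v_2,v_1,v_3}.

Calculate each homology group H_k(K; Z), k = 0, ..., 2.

K has 4 vertices, 6 edges, 4 triangles.
rank ∂_0 = 0, rank ∂_1 = 3 ⇒ b_0 = 4 − 0 − 3 = 1; all invariant factors of ∂_1 are 1 so no torsion. So H_0 ≅ Z.
rank ∂_1 = 3, rank ∂_2 = 3 ⇒ b_1 = 6 − 3 − 3 = 0; all invariant factors of ∂_2 are 1 so no torsion. So H_1 ≅ 0.
rank ∂_2 = 3, rank ∂_3 = 0 ⇒ b_2 = 4 − 3 − 0 = 1. So H_2 ≅ Z.

H_0 = Z,  H_1 = 0,  H_2 = Z.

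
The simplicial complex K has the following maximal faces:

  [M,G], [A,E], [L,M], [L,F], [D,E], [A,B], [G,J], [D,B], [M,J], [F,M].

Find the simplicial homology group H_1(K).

H_1 ≅ Z^3.

We work with the vertex ordering A < B < D < E < F < G < J < L < M. The simplices of K, each written with vertices in increasing order, are:

  0-simplices (9): A, B, D, E, F, G, J, L, M
  1-simplices (10): AB, AE, BD, DE, FL, FM, GJ, GM, JM, LM

giving chain groups C_0 ≅ Z^9, C_1 ≅ Z^10.

∂_1: C_1 → C_0 sends each edge [p,q] (with p < q) to q − p.
The resulting 9×10 matrix has rank 7, and its Smith normal form has invariant factors (1,1,1,1,1,1,1).

From H_k ≅ ker(∂_k) / im(∂_{k+1}) we obtain:

  H_1: rank ker ∂_1 − rank ∂_2 = (10 − 7) − 0 = 3, and there is no ∂_2, so H_1 = Z^3.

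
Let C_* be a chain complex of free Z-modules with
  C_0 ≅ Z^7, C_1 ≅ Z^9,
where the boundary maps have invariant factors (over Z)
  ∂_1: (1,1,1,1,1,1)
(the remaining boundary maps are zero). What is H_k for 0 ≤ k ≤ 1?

H_0 = Z,  H_1 = Z^3.

H_0: b_0 = 7 − 0 − 6 = 1; torsion from ∂_1 factors > 1: none. So H_0 = Z.
H_1: b_1 = 9 − 6 − 0 = 3; torsion from ∂_2 factors > 1: none. So H_1 = Z^3.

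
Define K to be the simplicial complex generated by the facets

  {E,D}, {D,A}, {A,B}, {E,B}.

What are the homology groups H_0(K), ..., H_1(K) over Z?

Order the vertices as A < B < D < E. Listing each simplex with vertices in this order, K has dimension 1 with simplices:

  0-simplices (4): A, B, D, E
  1-simplices (4): AB, AD, BE, DE

giving chain groups C_0 ≅ Z^4, C_1 ≅ Z^4.

Boundary ∂_1: C_1 → C_0 sends each edge [p,q] (with p < q) to q − p.
As a 4×4 matrix over Z this has rank 3, with invariant factors (1,1,1).

Computing H_k = (kernel of ∂_k) / (image of ∂_{k+1}):

  H_0: rank C_0 − rank ∂_1 = 4 − 3 = 1, and the invariant factors of ∂_1 are all 1, so H_0 ≅ Z.
  H_1: rank ker ∂_1 − rank ∂_2 = (4 − 3) − 0 = 1, and there is no ∂_2, so H_1 ≅ Z.

(K is a triangulation of the circle S^1.)

H_0 ≅ Z,  H_1 ≅ Z.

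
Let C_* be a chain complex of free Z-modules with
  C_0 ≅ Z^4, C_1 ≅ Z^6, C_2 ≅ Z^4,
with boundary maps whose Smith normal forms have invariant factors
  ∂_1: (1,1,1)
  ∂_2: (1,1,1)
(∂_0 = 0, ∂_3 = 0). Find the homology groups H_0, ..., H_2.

H_0 ≅ Z,  H_1 = 0,  H_2 ≅ Z.

H_0: b_0 = 4 − 0 − 3 = 1; torsion from ∂_1 factors > 1: none. So H_0 ≅ Z.
H_1: b_1 = 6 − 3 − 3 = 0; torsion from ∂_2 factors > 1: none. So H_1 ≅ 0.
H_2: b_2 = 4 − 3 − 0 = 1; torsion from ∂_3 factors > 1: none. So H_2 ≅ Z.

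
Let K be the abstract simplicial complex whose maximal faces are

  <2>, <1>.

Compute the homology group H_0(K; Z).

Fix the vertex order 1 < 2 and write every simplex with vertices in increasing order. Then dim K = 0 and the simplices of K are:

  0-simplices (2): [1], [2]

Hence C_0 ≅ Z^2.

From H_k ≅ ker(∂_k) / im(∂_{k+1}) we obtain:

  H_0: rank C_0 − rank ∂_1 = 2 − 0 = 2, and there is no ∂_1, so H_0 ≅ Z^2.

H_0 = Z^2.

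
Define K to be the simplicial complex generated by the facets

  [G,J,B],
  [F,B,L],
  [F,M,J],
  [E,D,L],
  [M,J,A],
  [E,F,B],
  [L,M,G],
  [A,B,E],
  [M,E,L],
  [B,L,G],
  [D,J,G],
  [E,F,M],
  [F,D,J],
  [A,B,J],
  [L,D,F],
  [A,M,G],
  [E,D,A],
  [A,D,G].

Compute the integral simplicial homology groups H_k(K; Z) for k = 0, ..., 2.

We work with the vertex ordering A < B < D < E < F < G < J < L < M. The simplices of K, each written with vertices in increasing order, are:

  0-simplices (9): A, B, D, E, F, G, J, L, M
  1-simplices (27): AB, AD, AE, AG, AJ, AM, BE, BF, BG, BJ, BL, DE, DF, DG, DJ, DL, EF, EL, EM, FJ, FL, FM, GJ, GL, GM, JM, LM
  2-simplices (18): ABE, ABJ, ADE, ADG, AGM, AJM, BEF, BFL, BGJ, BGL, DEL, DFJ, DFL, DGJ, EFM, ELM, FJM, GLM

so the chain groups are C_0 ≅ Z^9, C_1 ≅ Z^27, C_2 ≅ Z^18.

Boundary ∂_1: C_1 → C_0 sends each edge [p,q] (with p < q) to q − p.
This gives a 9×27 integer matrix of rank 8; reducing to Smith normal form yields diagonal entries (1,1,1,1,1,1,1,1).

Boundary ∂_2: C_2 → C_1 sends each 2-simplex [p,q,r] to [q,r] − [p,r] + [p,q]. For instance
  ∂ADG = DG − AG + AD,
  ∂ABE = BE − AE + AB.
This gives a 27×18 integer matrix of rank 18; reducing to Smith normal form yields diagonal entries (1,1,1,1,1,1,1,1,1,1,1,1,1,1,1,1,1,2).

Now H_k = ker ∂_k / im ∂_{k+1}, so:

  H_0: rank C_0 − rank ∂_1 = 9 − 8 = 1, and the invariant factors of ∂_1 are all 1, so H_0 ≅ Z.
  H_1: rank ker ∂_1 − rank ∂_2 = (27 − 8) − 18 = 1, and ∂_2 has invariant factor 2 > 1, so H_1 ≅ Z × Z/2.
  H_2: rank ker ∂_2 − rank ∂_3 = (18 − 18) − 0 = 0, and there is no ∂_3, so H_2 ≅ 0.

As a check, the Euler characteristic is 9 − 27 + 18 = 0, which agrees with 1 − 1 + 0 = 0.

H_0 ≅ Z,  H_1 ≅ Z × Z/2,  H_2 = 0.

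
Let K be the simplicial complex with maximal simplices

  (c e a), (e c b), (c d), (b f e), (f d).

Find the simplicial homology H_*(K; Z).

We work with the vertex ordering a < b < c < d < e < f. The simplices of K, each written with vertices in increasing order, are:

  0-simplices (6): a, b, c, d, e, f
  1-simplices (9): ac, ae, bc, be, bf, cd, ce, df, ef
  2-simplices (3): ace, bce, bef

Hence C_0 ≅ Z^6, C_1 ≅ Z^9, C_2 ≅ Z^3.

∂_1: C_1 → C_0 maps an edge to its endpoints' difference, ∂[p,q] = q − p.
The 6×9 boundary matrix has rank 5 and Smith normal form diag(1,1,1,1,1).

The boundary map ∂_2: C_2 → C_1 acts by ∂[p,q,r] = [q,r] − [p,r] + [p,q]. For instance
  ∂bef = ef − bf + be,
  ∂bce = ce − be + bc.
The resulting 9×3 matrix has rank 3, and its Smith normal form has invariant factors (1,1,1).

Computing H_k = (kernel of ∂_k) / (image of ∂_{k+1}):

  H_0: rank C_0 − rank ∂_1 = 6 − 5 = 1, and the invariant factors of ∂_1 are all 1, so H_0 = Z.
  H_1: rank ker ∂_1 − rank ∂_2 = (9 − 5) − 3 = 1, and the invariant factors of ∂_2 are all 1, so H_1 = Z.
  H_2: rank ker ∂_2 − rank ∂_3 = (3 − 3) − 0 = 0, and there is no ∂_3, so H_2 = 0.

H_0 = Z,  H_1 = Z,  H_2 = 0.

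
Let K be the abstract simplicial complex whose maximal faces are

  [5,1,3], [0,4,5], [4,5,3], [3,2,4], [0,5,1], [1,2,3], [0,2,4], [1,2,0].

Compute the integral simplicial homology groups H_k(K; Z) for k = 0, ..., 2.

H_0 = Z,  H_1 = 0,  H_2 = Z.

Order the vertices as 0 < 1 < 2 < 3 < 4 < 5. Listing each simplex with vertices in this order, K has dimension 2 with simplices:

  0-simplices (6): [0], [1], [2], [3], [4], [5]
  1-simplices (12): [0,1], [0,2], [0,4], [0,5], [1,2], [1,3], [1,5], [2,3], [2,4], [3,4], [3,5], [4,5]
  2-simplices (8): [0,1,2], [0,1,5], [0,2,4], [0,4,5], [1,2,3], [1,3,5], [2,3,4], [3,4,5]

so the chain groups are C_0 ≅ Z^6, C_1 ≅ Z^12, C_2 ≅ Z^8.

∂_1: C_1 → C_0 is given by ∂[p,q] = [q] − [p].
This gives a 6×12 integer matrix of rank 5; reducing to Smith normal form yields diagonal entries (1,1,1,1,1).

The boundary map ∂_2: C_2 → C_1 acts by ∂[p,q,r] = [q,r] − [p,r] + [p,q]. For instance
  ∂[0,2,4] = [2,4] − [0,4] + [0,2],
  ∂[1,2,3] = [2,3] − [1,3] + [1,2].
As a 12×8 matrix over Z this has rank 7, with invariant factors (1,1,1,1,1,1,1).

Reading off H_k = ker ∂_k / im ∂_{k+1}:

  H_0: rank C_0 − rank ∂_1 = 6 − 5 = 1, and the invariant factors of ∂_1 are all 1, so H_0 ≅ Z.
  H_1: rank ker ∂_1 − rank ∂_2 = (12 − 5) − 7 = 0, and the invariant factors of ∂_2 are all 1, so H_1 ≅ 0.
  H_2: rank ker ∂_2 − rank ∂_3 = (8 − 7) − 0 = 1, and there is no ∂_3, so H_2 ≅ Z.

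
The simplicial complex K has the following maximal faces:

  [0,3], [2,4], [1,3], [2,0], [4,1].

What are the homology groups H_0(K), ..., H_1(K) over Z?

H_0 = Z,  H_1 = Z.

K has 5 vertices, 5 edges.
rank ∂_0 = 0, rank ∂_1 = 4 ⇒ b_0 = 5 − 0 − 4 = 1; all invariant factors of ∂_1 are 1 so no torsion. So H_0 ≅ Z.
rank ∂_1 = 4, rank ∂_2 = 0 ⇒ b_1 = 5 − 4 − 0 = 1. So H_1 ≅ Z.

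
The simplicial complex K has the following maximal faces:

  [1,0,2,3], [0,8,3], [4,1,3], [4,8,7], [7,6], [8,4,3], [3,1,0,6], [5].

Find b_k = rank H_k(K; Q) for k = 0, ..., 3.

b_0 = 2, b_1 = 1, b_2 = 0, b_3 = 0.

Fix the vertex order 0 < 1 < 2 < 3 < 4 < 5 < 6 < 7 < 8 and write every simplex with vertices in increasing order. Then dim K = 3 and the simplices of K are:

  0-simplices (9): [0], [1], [2], [3], [4], [5], [6], [7], [8]
  1-simplices (17): [0,1], [0,2], [0,3], [0,6], [0,8], [1,2], [1,3], [1,4], [1,6], [2,3], [3,4], [3,6], [3,8], [4,7], [4,8], [6,7], [7,8]
  2-simplices (11): [0,1,2], [0,1,3], [0,1,6], [0,2,3], [0,3,6], [0,3,8], [1,2,3], [1,3,4], [1,3,6], [3,4,8], [4,7,8]
  3-simplices (2): [0,1,2,3], [0,1,3,6]

giving chain groups C_0 ≅ Z^9, C_1 ≅ Z^17, C_2 ≅ Z^11, C_3 ≅ Z^2.

The boundary map ∂_1: C_1 → C_0 is given by ∂[p,q] = [q] − [p]. For instance
  ∂[0,1] = [1] − [0].
This gives a 9×17 integer matrix of rank 7; reducing to Smith normal form yields diagonal entries (1,1,1,1,1,1,1).

Boundary ∂_2: C_2 → C_1 maps a triangle to the signed sum of its edges. For instance
  ∂[1,3,6] = [3,6] − [1,6] + [1,3],
  ∂[0,1,2] = [1,2] − [0,2] + [0,1].
The resulting 17×11 matrix has rank 9, and its Smith normal form has invariant factors (1,1,1,1,1,1,1,1,1).

Boundary ∂_3: C_3 → C_2 sends each 3-simplex σ to the alternating sum Σ_i (−1)^i (σ with its i-th vertex removed). For instance
  ∂[0,1,2,3] = [1,2,3] − [0,2,3] + [0,1,3] − [0,1,2],
  ∂[0,1,3,6] = [1,3,6] − [0,3,6] + [0,1,6] − [0,1,3].
The 11×2 boundary matrix has rank 2 and Smith normal form diag(1,1).

From H_k ≅ ker(∂_k) / im(∂_{k+1}) we obtain:

  H_0: rank C_0 − rank ∂_1 = 9 − 7 = 2, and the invariant factors of ∂_1 are all 1, so H_0 = Z^2.
  H_1: rank ker ∂_1 − rank ∂_2 = (17 − 7) − 9 = 1, and the invariant factors of ∂_2 are all 1, so H_1 = Z.
  H_2: rank ker ∂_2 − rank ∂_3 = (11 − 9) − 2 = 0, and the invariant factors of ∂_3 are all 1, so H_2 = 0.
  H_3: rank ker ∂_3 − rank ∂_4 = (2 − 2) − 0 = 0, and there is no ∂_4, so H_3 = 0.

Hence the Betti numbers are b_0 = 2, b_1 = 1, b_2 = 0, b_3 = 0.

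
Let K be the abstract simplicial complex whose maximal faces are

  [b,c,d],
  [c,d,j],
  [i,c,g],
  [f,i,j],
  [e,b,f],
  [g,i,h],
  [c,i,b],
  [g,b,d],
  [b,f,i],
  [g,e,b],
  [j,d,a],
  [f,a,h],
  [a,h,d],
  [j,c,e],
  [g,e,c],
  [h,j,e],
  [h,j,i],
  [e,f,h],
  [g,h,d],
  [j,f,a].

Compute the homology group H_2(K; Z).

Order the vertices as a < b < c < d < e < f < g < h < i < j. Listing each simplex with vertices in this order, K has dimension 2 with simplices:

  0-simplices (10): a, b, c, d, e, f, g, h, i, j
  1-simplices (30): ad, af, ah, aj, bc, bd, be, bf, bg, bi, cd, ce, cg, ci, cj, dg, dh, dj, ef, eg, eh, ej, fh, fi, fj, gh, gi, hi, hj, ij
  2-simplices (20): adh, adj, afh, afj, bcd, bci, bdg, bef, beg, bfi, cdj, ceg, cej, cgi, dgh, efh, ehj, fij, ghi, hij

giving chain groups C_0 ≅ Z^10, C_1 ≅ Z^30, C_2 ≅ Z^20.

The boundary map ∂_1: C_1 → C_0 maps an edge to its endpoints' difference, ∂[p,q] = q − p. For instance
  ∂ce = e − c.
This gives a 10×30 integer matrix of rank 9; reducing to Smith normal form yields diagonal entries (1,1,1,1,1,1,1,1,1).

∂_2: C_2 → C_1 sends each 2-simplex [p,q,r] to [q,r] − [p,r] + [p,q]. For instance
  ∂ehj = hj − ej + eh,
  ∂cgi = gi − ci + cg.
As a 30×20 matrix over Z this has rank 20, with invariant factors (1,1,1,1,1,1,1,1,1,1,1,1,1,1,1,1,1,1,1,2).

Computing H_k = (kernel of ∂_k) / (image of ∂_{k+1}):

  H_2: rank ker ∂_2 − rank ∂_3 = (20 − 20) − 0 = 0, and there is no ∂_3, so H_2 ≅ 0.

H_2 = 0.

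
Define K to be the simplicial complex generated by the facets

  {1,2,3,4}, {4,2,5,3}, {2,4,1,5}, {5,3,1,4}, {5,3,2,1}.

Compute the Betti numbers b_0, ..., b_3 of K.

Fix the vertex order 1 < 2 < 3 < 4 < 5 and write every simplex with vertices in increasing order. Then dim K = 3 and the simplices of K are:

  0-simplices (5): [1], [2], [3], [4], [5]
  1-simplices (10): [1,2], [1,3], [1,4], [1,5], [2,3], [2,4], [2,5], [3,4], [3,5], [4,5]
  2-simplices (10): [1,2,3], [1,2,4], [1,2,5], [1,3,4], [1,3,5], [1,4,5], [2,3,4], [2,3,5], [2,4,5], [3,4,5]
  3-simplices (5): [1,2,3,4], [1,2,3,5], [1,2,4,5], [1,3,4,5], [2,3,4,5]

Hence C_0 ≅ Z^5, C_1 ≅ Z^10, C_2 ≅ Z^10, C_3 ≅ Z^5.

Boundary ∂_1: C_1 → C_0 sends each edge [p,q] (with p < q) to q − p. For instance
  ∂[1,4] = [4] − [1].
As a 5×10 matrix over Z this has rank 4, with invariant factors (1,1,1,1).

The boundary map ∂_2: C_2 → C_1 maps a triangle to the signed sum of its edges. For instance
  ∂[2,4,5] = [4,5] − [2,5] + [2,4],
  ∂[1,2,4] = [2,4] − [1,4] + [1,2].
As a 10×10 matrix over Z this has rank 6, with invariant factors (1,1,1,1,1,1).

∂_3: C_3 → C_2 sends each 3-simplex σ to the alternating sum Σ_i (−1)^i (σ with its i-th vertex removed). For instance
  ∂[1,2,4,5] = [2,4,5] − [1,4,5] + [1,2,5] − [1,2,4],
  ∂[1,2,3,4] = [2,3,4] − [1,3,4] + [1,2,4] − [1,2,3].
As a 10×5 matrix over Z this has rank 4, with invariant factors (1,1,1,1).

Computing H_k = (kernel of ∂_k) / (image of ∂_{k+1}):

  H_0: rank C_0 − rank ∂_1 = 5 − 4 = 1, and the invariant factors of ∂_1 are all 1, so H_0 = Z.
  H_1: rank ker ∂_1 − rank ∂_2 = (10 − 4) − 6 = 0, and the invariant factors of ∂_2 are all 1, so H_1 = 0.
  H_2: rank ker ∂_2 − rank ∂_3 = (10 − 6) − 4 = 0, and the invariant factors of ∂_3 are all 1, so H_2 = 0.
  H_3: rank ker ∂_3 − rank ∂_4 = (5 − 4) − 0 = 1, and there is no ∂_4, so H_3 = Z.

As a check, the Euler characteristic is 5 − 10 + 10 − 5 = 0, which agrees with 1 − 0 + 0 − 1 = 0.

Hence the Betti numbers are b_0 = 1, b_1 = 0, b_2 = 0, b_3 = 1.

b_0 = 1, b_1 = 0, b_2 = 0, b_3 = 1.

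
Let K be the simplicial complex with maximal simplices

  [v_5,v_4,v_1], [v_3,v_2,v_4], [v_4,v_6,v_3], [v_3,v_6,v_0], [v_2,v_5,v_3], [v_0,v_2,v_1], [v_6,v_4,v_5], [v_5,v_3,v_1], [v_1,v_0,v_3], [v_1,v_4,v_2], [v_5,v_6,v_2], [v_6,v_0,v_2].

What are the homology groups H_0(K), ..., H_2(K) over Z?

Take the total order v_0 < v_1 < v_2 < v_3 < v_4 < v_5 < v_6 on the vertex set. Then K (dimension 2) consists of the simplices:

  0-simplices (7): [v_0], [v_1], [v_2], [v_3], [v_4], [v_5], [v_6]
  1-simplices (18): (18 of them)
  2-simplices (12): (12 of them)

Hence C_0 ≅ Z^7, C_1 ≅ Z^18, C_2 ≅ Z^12.

The boundary map ∂_1: C_1 → C_0 sends each edge [p,q] (with p < q) to q − p. For instance
  ∂[v_1,v_5] = [v_5] − [v_1].
The resulting 7×18 matrix has rank 6, and its Smith normal form has invariant factors (1,1,1,1,1,1).

∂_2: C_2 → C_1 maps a triangle to the signed sum of its edges. For instance
  ∂[v_1,v_3,v_5] = [v_3,v_5] − [v_1,v_5] + [v_1,v_3],
  ∂[v_0,v_1,v_2] = [v_1,v_2] − [v_0,v_2] + [v_0,v_1].
As a 18×12 matrix over Z this has rank 12, with invariant factors (1,1,1,1,1,1,1,1,1,1,1,2).

Now H_k = ker ∂_k / im ∂_{k+1}, so:

  H_0: rank C_0 − rank ∂_1 = 7 − 6 = 1, and the invariant factors of ∂_1 are all 1, so H_0 ≅ Z.
  H_1: rank ker ∂_1 − rank ∂_2 = (18 − 6) − 12 = 0, and ∂_2 has invariant factor 2 > 1, so H_1 ≅ Z/2.
  H_2: rank ker ∂_2 − rank ∂_3 = (12 − 12) − 0 = 0, and there is no ∂_3, so H_2 ≅ 0.

As a check, the Euler characteristic is 7 − 18 + 12 = 1, which agrees with 1 − 0 + 0 = 1.

H_0 ≅ Z,  H_1 ≅ Z/2,  H_2 = 0.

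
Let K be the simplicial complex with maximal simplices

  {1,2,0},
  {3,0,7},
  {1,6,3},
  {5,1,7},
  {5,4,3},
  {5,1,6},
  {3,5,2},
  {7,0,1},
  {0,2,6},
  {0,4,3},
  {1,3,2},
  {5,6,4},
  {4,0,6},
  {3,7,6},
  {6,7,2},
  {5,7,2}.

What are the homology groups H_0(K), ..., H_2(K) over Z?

H_0 ≅ Z,  H_1 ≅ Z^2,  H_2 ≅ Z.

Order the vertices as 0 < 1 < 2 < 3 < 4 < 5 < 6 < 7. Listing each simplex with vertices in this order, K has dimension 2 with simplices:

  0-simplices (8): [0], [1], [2], [3], [4], [5], [6], [7]
  1-simplices (24): (24 of them)
  2-simplices (16): [0,1,2], [0,1,7], [0,2,6], [0,3,4], [0,3,7], [0,4,6], [1,2,3], [1,3,6], [1,5,6], [1,5,7], [2,3,5], [2,5,7], [2,6,7], [3,4,5], [3,6,7], [4,5,6]

so the chain groups are C_0 ≅ Z^8, C_1 ≅ Z^24, C_2 ≅ Z^16.

Boundary ∂_1: C_1 → C_0 maps an edge to its endpoints' difference, ∂[p,q] = q − p.
As a 8×24 matrix over Z this has rank 7, with invariant factors (1,1,1,1,1,1,1).

∂_2: C_2 → C_1 acts by ∂[p,q,r] = [q,r] − [p,r] + [p,q]. For instance
  ∂[0,4,6] = [4,6] − [0,6] + [0,4],
  ∂[4,5,6] = [5,6] − [4,6] + [4,5].
This gives a 24×16 integer matrix of rank 15; reducing to Smith normal form yields diagonal entries (1,1,1,1,1,1,1,1,1,1,1,1,1,1,1).

Computing H_k = (kernel of ∂_k) / (image of ∂_{k+1}):

  H_0: rank C_0 − rank ∂_1 = 8 − 7 = 1, and the invariant factors of ∂_1 are all 1, so H_0 = Z.
  H_1: rank ker ∂_1 − rank ∂_2 = (24 − 7) − 15 = 2, and the invariant factors of ∂_2 are all 1, so H_1 = Z^2.
  H_2: rank ker ∂_2 − rank ∂_3 = (16 − 15) − 0 = 1, and there is no ∂_3, so H_2 = Z.

As a check, the Euler characteristic is 8 − 24 + 16 = 0, which agrees with 1 − 2 + 1 = 0.
(K is a triangulation of the torus T^2.)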